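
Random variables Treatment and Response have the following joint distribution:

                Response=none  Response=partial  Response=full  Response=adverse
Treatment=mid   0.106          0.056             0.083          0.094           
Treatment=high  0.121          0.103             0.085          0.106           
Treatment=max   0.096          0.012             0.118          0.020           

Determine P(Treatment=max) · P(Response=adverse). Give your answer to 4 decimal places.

0.0541

P(Treatment=max) = 0.096 + 0.012 + 0.118 + 0.020 = 0.246.
P(Response=adverse) = 0.094 + 0.106 + 0.020 = 0.220.
Product: 0.246 × 0.220 = 0.0541.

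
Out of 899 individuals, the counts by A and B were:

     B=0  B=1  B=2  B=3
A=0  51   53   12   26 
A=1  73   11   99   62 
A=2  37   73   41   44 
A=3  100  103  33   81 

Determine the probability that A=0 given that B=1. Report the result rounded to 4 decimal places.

0.2208

Total with B=1: 53 + 11 + 73 + 103 = 240.
P(A=0 | B=1) = 53/240 = 0.2208.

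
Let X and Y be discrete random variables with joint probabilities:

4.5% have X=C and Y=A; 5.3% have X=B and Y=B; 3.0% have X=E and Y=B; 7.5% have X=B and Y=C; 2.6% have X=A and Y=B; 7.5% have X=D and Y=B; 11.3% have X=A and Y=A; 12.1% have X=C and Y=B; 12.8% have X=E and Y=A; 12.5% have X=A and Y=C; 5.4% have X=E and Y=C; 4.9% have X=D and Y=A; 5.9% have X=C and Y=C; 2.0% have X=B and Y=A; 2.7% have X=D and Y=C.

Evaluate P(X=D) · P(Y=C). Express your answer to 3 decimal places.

P(X=D) = 0.049 + 0.075 + 0.027 = 0.151.
P(Y=C) = 0.125 + 0.075 + 0.059 + 0.027 + 0.054 = 0.340.
Product: 0.151 × 0.340 = 0.051.

0.051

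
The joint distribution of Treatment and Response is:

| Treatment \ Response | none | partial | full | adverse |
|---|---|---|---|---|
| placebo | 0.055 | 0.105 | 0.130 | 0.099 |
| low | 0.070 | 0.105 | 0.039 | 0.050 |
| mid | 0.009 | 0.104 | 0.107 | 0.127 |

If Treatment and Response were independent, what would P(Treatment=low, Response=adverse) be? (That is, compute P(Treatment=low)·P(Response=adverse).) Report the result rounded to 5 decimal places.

P(Treatment=low) = 0.070 + 0.105 + 0.039 + 0.050 = 0.264.
P(Response=adverse) = 0.099 + 0.050 + 0.127 = 0.276.
Product: 0.264 × 0.276 = 0.07286.

0.07286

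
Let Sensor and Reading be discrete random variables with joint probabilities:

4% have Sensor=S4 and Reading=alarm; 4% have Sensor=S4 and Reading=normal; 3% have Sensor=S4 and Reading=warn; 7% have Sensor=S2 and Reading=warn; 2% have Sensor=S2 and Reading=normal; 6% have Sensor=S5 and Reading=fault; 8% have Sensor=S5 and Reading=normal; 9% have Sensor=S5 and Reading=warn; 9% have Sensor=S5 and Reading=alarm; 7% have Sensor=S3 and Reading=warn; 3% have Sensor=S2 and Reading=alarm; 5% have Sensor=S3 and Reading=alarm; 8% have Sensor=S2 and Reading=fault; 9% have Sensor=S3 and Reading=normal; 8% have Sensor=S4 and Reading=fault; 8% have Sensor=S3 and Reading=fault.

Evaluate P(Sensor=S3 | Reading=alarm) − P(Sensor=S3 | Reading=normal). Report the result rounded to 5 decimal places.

-0.15321

P(Reading=alarm) = 0.03 + 0.05 + 0.04 + 0.09 = 0.21; P(Sensor=S3 | Reading=alarm) = 0.05/0.21 = 0.238095.
P(Reading=normal) = 0.02 + 0.09 + 0.04 + 0.08 = 0.23; P(Sensor=S3 | Reading=normal) = 0.09/0.23 = 0.391304.
Difference = -0.15321.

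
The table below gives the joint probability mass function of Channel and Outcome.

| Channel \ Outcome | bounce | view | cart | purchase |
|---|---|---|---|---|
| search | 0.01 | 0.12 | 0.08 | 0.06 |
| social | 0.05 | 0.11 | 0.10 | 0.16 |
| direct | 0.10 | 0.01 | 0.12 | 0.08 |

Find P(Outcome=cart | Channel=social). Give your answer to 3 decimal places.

P(Channel=social) = 0.05 + 0.11 + 0.10 + 0.16 = 0.42.
P(Outcome=cart | Channel=social) = 0.10/0.42 = 0.238.

0.238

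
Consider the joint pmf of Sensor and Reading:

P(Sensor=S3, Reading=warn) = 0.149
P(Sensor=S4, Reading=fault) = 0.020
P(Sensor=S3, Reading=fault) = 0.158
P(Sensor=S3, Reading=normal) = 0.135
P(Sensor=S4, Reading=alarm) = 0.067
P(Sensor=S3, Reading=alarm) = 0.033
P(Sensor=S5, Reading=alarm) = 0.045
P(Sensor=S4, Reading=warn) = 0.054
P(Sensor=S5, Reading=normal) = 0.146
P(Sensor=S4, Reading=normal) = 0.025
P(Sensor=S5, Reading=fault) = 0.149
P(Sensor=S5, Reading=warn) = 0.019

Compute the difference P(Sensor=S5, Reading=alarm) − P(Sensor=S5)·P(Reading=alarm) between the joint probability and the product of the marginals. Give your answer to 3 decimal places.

-0.007

P(Sensor=S5) = 0.146 + 0.019 + 0.045 + 0.149 = 0.359.
P(Reading=alarm) = 0.033 + 0.067 + 0.045 = 0.145.
P(Sensor=S5, Reading=alarm) − P(Sensor=S5)P(Reading=alarm) = 0.045 − 0.359×0.145 = -0.007.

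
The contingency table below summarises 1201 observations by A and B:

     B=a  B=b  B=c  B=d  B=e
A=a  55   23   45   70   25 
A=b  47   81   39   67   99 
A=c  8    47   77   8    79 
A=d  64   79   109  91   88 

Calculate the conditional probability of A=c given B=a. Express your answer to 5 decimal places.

Total with B=a: 55 + 47 + 8 + 64 = 174.
P(A=c | B=a) = 8/174 = 0.04598.

0.04598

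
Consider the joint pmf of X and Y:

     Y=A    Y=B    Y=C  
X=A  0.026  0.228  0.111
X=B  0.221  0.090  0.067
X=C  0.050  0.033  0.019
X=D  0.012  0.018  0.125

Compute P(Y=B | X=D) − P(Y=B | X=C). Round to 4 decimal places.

-0.2074

P(X=D) = 0.012 + 0.018 + 0.125 = 0.155; P(Y=B | X=D) = 0.018/0.155 = 0.11613.
P(X=C) = 0.050 + 0.033 + 0.019 = 0.102; P(Y=B | X=C) = 0.033/0.102 = 0.32353.
Difference = -0.2074.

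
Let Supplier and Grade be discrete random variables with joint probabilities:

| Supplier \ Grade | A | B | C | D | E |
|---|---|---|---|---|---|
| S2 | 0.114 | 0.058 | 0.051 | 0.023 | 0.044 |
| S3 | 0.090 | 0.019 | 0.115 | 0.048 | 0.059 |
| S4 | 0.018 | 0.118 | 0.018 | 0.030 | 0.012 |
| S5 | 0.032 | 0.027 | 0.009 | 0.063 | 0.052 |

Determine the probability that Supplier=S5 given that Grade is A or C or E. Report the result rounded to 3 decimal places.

0.151

P(Grade=A) = 0.114 + 0.090 + 0.018 + 0.032 = 0.254.
P(Grade=C) = 0.051 + 0.115 + 0.018 + 0.009 = 0.193.
P(Grade=E) = 0.044 + 0.059 + 0.012 + 0.052 = 0.167.
P(Grade ∈ {A, C, E}) = 0.254 + 0.193 + 0.167 = 0.614; P(Supplier=S5, Grade ∈ {A, C, E}) = 0.032 + 0.009 + 0.052 = 0.093.
P(Supplier=S5 | Grade ∈ {A, C, E}) = 0.093/0.614 = 0.151.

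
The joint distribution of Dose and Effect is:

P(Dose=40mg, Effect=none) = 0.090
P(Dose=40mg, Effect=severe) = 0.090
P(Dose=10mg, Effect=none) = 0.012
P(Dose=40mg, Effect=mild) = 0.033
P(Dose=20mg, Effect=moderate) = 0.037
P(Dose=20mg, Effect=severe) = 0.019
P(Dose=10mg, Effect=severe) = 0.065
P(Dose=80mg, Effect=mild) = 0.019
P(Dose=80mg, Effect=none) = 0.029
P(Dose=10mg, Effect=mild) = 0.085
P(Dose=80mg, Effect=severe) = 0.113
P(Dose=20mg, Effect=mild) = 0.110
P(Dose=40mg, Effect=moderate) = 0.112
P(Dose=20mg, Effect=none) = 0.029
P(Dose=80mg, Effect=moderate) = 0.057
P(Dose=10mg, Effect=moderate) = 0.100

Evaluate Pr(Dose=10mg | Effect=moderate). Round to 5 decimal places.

P(Effect=moderate) = 0.100 + 0.037 + 0.112 + 0.057 = 0.306.
P(Dose=10mg | Effect=moderate) = 0.100/0.306 = 0.32680.

0.32680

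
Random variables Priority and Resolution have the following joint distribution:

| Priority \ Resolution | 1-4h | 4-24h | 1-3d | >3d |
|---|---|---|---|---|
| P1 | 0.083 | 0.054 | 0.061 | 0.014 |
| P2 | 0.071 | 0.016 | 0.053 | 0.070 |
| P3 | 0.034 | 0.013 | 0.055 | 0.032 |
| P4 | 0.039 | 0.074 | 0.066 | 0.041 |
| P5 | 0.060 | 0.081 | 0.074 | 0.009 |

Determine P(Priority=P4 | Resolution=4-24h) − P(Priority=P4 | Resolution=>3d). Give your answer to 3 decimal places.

P(Resolution=4-24h) = 0.054 + 0.016 + 0.013 + 0.074 + 0.081 = 0.238; P(Priority=P4 | Resolution=4-24h) = 0.074/0.238 = 0.3109.
P(Resolution=>3d) = 0.014 + 0.070 + 0.032 + 0.041 + 0.009 = 0.166; P(Priority=P4 | Resolution=>3d) = 0.041/0.166 = 0.2470.
Difference = 0.064.

0.064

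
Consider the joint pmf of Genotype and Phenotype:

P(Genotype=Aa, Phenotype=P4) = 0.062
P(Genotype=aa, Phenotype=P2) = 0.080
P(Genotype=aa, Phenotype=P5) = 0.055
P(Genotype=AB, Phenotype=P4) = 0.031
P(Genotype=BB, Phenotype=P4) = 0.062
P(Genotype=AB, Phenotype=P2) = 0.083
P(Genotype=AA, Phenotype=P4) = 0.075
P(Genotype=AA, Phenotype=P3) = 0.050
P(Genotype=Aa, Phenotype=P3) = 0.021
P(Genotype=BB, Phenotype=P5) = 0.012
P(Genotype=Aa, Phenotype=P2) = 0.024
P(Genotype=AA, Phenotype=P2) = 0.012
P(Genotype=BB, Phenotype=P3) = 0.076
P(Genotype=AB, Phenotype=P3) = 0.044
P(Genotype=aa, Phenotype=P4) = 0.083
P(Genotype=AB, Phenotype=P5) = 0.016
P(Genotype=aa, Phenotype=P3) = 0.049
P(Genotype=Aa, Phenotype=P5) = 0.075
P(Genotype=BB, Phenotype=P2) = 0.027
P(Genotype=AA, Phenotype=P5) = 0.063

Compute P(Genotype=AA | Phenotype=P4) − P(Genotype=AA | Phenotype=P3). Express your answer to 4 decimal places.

0.0313

P(Phenotype=P4) = 0.075 + 0.062 + 0.083 + 0.031 + 0.062 = 0.313; P(Genotype=AA | Phenotype=P4) = 0.075/0.313 = 0.23962.
P(Phenotype=P3) = 0.050 + 0.021 + 0.049 + 0.044 + 0.076 = 0.240; P(Genotype=AA | Phenotype=P3) = 0.050/0.240 = 0.20833.
Difference = 0.0313.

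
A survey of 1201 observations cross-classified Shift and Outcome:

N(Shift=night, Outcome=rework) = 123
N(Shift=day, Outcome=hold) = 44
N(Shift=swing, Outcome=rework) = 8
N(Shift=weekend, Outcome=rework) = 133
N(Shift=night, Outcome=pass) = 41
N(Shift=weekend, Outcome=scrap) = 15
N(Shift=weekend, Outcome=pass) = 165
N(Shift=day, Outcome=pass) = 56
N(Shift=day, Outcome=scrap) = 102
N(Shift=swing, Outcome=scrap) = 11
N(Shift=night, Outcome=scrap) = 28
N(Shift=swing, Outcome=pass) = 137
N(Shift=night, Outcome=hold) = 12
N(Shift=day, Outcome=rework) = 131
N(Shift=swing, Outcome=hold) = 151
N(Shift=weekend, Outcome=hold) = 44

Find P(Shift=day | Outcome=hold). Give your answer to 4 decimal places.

Total with Outcome=hold: 44 + 151 + 12 + 44 = 251.
P(Shift=day | Outcome=hold) = 44/251 = 0.1753.

0.1753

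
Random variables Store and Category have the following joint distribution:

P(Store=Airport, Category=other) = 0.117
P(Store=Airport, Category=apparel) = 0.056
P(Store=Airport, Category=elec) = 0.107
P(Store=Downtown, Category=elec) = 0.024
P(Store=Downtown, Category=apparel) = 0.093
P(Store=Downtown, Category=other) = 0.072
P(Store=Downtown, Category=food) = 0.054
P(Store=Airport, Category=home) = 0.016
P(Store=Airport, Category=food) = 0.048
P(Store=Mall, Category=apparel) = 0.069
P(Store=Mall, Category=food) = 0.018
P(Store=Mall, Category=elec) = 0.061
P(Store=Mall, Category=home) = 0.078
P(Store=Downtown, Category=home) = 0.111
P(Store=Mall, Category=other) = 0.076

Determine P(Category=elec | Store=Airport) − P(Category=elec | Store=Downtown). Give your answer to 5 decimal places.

P(Store=Airport) = 0.048 + 0.056 + 0.107 + 0.016 + 0.117 = 0.344; P(Category=elec | Store=Airport) = 0.107/0.344 = 0.311047.
P(Store=Downtown) = 0.054 + 0.093 + 0.024 + 0.111 + 0.072 = 0.354; P(Category=elec | Store=Downtown) = 0.024/0.354 = 0.067797.
Difference = 0.24325.

0.24325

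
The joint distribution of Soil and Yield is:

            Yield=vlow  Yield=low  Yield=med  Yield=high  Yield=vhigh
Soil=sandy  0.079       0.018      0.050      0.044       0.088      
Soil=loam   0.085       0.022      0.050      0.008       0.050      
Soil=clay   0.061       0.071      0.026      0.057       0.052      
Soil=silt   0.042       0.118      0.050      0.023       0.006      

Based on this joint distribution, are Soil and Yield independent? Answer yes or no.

P(Soil=silt) = 0.239 and P(Yield=low) = 0.229, so their product is 0.05473, but P(Soil=silt, Yield=low) = 0.118. Since these differ, Soil and Yield are not independent.

no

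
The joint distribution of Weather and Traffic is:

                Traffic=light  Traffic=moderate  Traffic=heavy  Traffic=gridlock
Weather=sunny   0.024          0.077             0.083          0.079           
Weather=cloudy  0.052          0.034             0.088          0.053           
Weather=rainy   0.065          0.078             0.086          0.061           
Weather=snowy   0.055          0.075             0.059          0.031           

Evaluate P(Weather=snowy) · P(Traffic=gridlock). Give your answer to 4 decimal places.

P(Weather=snowy) = 0.055 + 0.075 + 0.059 + 0.031 = 0.220.
P(Traffic=gridlock) = 0.079 + 0.053 + 0.061 + 0.031 = 0.224.
Product: 0.220 × 0.224 = 0.0493.

0.0493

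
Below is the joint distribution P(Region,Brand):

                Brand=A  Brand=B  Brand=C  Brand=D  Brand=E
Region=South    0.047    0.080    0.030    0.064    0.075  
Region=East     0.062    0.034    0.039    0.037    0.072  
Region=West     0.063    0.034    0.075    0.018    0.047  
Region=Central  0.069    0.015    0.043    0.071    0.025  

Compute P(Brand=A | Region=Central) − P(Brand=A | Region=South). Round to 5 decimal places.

P(Region=Central) = 0.069 + 0.015 + 0.043 + 0.071 + 0.025 = 0.223; P(Brand=A | Region=Central) = 0.069/0.223 = 0.309417.
P(Region=South) = 0.047 + 0.080 + 0.030 + 0.064 + 0.075 = 0.296; P(Brand=A | Region=South) = 0.047/0.296 = 0.158784.
Difference = 0.15063.

0.15063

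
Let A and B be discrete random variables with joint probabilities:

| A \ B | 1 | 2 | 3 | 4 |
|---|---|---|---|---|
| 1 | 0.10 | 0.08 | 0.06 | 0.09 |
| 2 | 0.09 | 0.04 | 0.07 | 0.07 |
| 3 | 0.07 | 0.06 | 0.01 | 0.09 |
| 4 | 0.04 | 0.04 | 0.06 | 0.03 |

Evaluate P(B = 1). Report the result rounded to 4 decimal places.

0.3000

P(B=1) = 0.10 + 0.09 + 0.07 + 0.04 = 0.30.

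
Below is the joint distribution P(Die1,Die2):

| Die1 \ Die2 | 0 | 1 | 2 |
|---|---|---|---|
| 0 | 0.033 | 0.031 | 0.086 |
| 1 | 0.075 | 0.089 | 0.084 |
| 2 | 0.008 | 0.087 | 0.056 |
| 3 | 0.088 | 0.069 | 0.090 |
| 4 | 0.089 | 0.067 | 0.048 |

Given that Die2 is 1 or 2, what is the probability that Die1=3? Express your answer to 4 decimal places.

P(Die2=1) = 0.031 + 0.089 + 0.087 + 0.069 + 0.067 = 0.343.
P(Die2=2) = 0.086 + 0.084 + 0.056 + 0.090 + 0.048 = 0.364.
P(Die2 ∈ {1, 2}) = 0.343 + 0.364 = 0.707; P(Die1=3, Die2 ∈ {1, 2}) = 0.069 + 0.090 = 0.159.
P(Die1=3 | Die2 ∈ {1, 2}) = 0.159/0.707 = 0.2249.

0.2249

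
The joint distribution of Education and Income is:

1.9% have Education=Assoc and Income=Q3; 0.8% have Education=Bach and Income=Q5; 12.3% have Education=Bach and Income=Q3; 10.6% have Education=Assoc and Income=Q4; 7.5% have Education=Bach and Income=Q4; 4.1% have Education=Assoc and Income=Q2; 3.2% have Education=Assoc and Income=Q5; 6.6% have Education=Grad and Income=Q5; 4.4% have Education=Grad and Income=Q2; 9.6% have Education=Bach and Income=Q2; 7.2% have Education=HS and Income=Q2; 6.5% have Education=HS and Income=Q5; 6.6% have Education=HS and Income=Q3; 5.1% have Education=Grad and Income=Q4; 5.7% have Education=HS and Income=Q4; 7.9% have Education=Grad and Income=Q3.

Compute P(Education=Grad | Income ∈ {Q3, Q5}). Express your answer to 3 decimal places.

P(Income=Q3) = 0.066 + 0.019 + 0.123 + 0.079 = 0.287.
P(Income=Q5) = 0.065 + 0.032 + 0.008 + 0.066 = 0.171.
P(Income ∈ {Q3, Q5}) = 0.287 + 0.171 = 0.458; P(Education=Grad, Income ∈ {Q3, Q5}) = 0.079 + 0.066 = 0.145.
P(Education=Grad | Income ∈ {Q3, Q5}) = 0.145/0.458 = 0.317.

0.317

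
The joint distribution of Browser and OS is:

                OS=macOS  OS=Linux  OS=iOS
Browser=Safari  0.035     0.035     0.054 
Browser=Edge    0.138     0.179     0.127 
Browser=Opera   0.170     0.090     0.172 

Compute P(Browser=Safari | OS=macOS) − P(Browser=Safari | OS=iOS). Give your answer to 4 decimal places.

-0.0509

P(OS=macOS) = 0.035 + 0.138 + 0.170 = 0.343; P(Browser=Safari | OS=macOS) = 0.035/0.343 = 0.10204.
P(OS=iOS) = 0.054 + 0.127 + 0.172 = 0.353; P(Browser=Safari | OS=iOS) = 0.054/0.353 = 0.15297.
Difference = -0.0509.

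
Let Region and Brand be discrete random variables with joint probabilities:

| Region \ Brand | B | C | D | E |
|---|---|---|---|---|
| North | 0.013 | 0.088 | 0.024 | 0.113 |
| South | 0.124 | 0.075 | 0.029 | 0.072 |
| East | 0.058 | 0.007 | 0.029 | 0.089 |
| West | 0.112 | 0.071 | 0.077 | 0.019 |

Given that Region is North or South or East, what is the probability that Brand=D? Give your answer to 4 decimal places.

0.1137

P(Region=North) = 0.013 + 0.088 + 0.024 + 0.113 = 0.238.
P(Region=South) = 0.124 + 0.075 + 0.029 + 0.072 = 0.300.
P(Region=East) = 0.058 + 0.007 + 0.029 + 0.089 = 0.183.
P(Region ∈ {North, South, East}) = 0.238 + 0.300 + 0.183 = 0.721; P(Brand=D, Region ∈ {North, South, East}) = 0.024 + 0.029 + 0.029 = 0.082.
P(Brand=D | Region ∈ {North, South, East}) = 0.082/0.721 = 0.1137.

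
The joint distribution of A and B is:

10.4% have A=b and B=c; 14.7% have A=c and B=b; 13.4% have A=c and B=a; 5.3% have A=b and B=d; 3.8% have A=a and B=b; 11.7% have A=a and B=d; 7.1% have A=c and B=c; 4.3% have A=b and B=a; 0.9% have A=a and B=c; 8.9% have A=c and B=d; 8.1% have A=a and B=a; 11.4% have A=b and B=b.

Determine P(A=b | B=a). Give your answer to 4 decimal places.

P(B=a) = 0.081 + 0.043 + 0.134 = 0.258.
P(A=b | B=a) = 0.043/0.258 = 0.1667.

0.1667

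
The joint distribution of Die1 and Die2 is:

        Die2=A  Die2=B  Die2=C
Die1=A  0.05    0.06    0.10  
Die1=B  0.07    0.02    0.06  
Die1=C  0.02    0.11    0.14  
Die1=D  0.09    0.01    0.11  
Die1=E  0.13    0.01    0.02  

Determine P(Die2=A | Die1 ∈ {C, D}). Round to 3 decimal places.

P(Die1=C) = 0.02 + 0.11 + 0.14 = 0.27.
P(Die1=D) = 0.09 + 0.01 + 0.11 = 0.21.
P(Die1 ∈ {C, D}) = 0.27 + 0.21 = 0.48; P(Die2=A, Die1 ∈ {C, D}) = 0.02 + 0.09 = 0.11.
P(Die2=A | Die1 ∈ {C, D}) = 0.11/0.48 = 0.229.

0.229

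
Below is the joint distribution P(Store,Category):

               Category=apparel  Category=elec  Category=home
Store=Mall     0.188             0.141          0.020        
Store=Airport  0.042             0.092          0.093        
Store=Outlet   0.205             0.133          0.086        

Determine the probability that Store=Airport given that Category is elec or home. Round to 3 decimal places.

0.327

P(Category=elec) = 0.141 + 0.092 + 0.133 = 0.366.
P(Category=home) = 0.020 + 0.093 + 0.086 = 0.199.
P(Category ∈ {elec, home}) = 0.366 + 0.199 = 0.565; P(Store=Airport, Category ∈ {elec, home}) = 0.092 + 0.093 = 0.185.
P(Store=Airport | Category ∈ {elec, home}) = 0.185/0.565 = 0.327.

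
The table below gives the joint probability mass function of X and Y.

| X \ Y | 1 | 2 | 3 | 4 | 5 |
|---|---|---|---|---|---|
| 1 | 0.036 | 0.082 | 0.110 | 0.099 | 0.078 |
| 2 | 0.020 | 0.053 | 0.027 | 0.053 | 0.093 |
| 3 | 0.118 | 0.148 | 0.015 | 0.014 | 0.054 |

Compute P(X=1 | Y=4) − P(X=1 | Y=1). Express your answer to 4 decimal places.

P(Y=4) = 0.099 + 0.053 + 0.014 = 0.166; P(X=1 | Y=4) = 0.099/0.166 = 0.59639.
P(Y=1) = 0.036 + 0.020 + 0.118 = 0.174; P(X=1 | Y=1) = 0.036/0.174 = 0.20690.
Difference = 0.3895.

0.3895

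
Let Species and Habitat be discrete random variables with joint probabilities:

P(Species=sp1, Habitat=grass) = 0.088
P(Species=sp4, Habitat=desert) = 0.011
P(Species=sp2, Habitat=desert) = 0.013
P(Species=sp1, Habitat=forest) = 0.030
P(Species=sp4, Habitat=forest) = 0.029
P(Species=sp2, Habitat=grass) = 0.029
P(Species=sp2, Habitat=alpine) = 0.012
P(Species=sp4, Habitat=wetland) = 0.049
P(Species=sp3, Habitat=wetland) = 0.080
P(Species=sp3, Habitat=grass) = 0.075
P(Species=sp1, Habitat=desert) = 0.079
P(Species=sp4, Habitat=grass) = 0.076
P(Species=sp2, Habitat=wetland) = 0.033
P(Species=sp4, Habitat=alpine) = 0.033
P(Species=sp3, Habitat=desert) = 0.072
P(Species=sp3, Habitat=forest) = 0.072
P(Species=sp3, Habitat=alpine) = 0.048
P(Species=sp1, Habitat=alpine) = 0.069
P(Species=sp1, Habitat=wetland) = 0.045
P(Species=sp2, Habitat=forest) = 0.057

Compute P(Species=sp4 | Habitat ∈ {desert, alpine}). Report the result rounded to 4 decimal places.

P(Habitat=desert) = 0.079 + 0.013 + 0.072 + 0.011 = 0.175.
P(Habitat=alpine) = 0.069 + 0.012 + 0.048 + 0.033 = 0.162.
P(Habitat ∈ {desert, alpine}) = 0.175 + 0.162 = 0.337; P(Species=sp4, Habitat ∈ {desert, alpine}) = 0.011 + 0.033 = 0.044.
P(Species=sp4 | Habitat ∈ {desert, alpine}) = 0.044/0.337 = 0.1306.

0.1306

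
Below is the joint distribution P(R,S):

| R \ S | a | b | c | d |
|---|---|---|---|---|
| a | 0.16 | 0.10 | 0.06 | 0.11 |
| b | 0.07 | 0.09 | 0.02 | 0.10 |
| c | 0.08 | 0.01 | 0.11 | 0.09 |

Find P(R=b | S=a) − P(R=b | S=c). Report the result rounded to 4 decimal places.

P(S=a) = 0.16 + 0.07 + 0.08 = 0.31; P(R=b | S=a) = 0.07/0.31 = 0.22581.
P(S=c) = 0.06 + 0.02 + 0.11 = 0.19; P(R=b | S=c) = 0.02/0.19 = 0.10526.
Difference = 0.1205.

0.1205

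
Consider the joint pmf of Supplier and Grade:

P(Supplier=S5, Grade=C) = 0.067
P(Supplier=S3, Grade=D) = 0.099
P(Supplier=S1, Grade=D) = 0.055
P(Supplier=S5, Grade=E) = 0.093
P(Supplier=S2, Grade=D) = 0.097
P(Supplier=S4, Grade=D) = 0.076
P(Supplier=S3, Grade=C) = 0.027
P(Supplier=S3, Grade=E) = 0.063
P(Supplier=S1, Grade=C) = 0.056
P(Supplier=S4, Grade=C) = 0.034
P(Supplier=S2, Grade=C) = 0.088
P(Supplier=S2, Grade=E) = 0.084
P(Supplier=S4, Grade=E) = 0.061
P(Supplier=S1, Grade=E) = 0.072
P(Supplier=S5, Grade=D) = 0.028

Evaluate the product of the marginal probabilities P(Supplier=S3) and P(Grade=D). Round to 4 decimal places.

0.0671

P(Supplier=S3) = 0.027 + 0.099 + 0.063 = 0.189.
P(Grade=D) = 0.055 + 0.097 + 0.099 + 0.076 + 0.028 = 0.355.
Product: 0.189 × 0.355 = 0.0671.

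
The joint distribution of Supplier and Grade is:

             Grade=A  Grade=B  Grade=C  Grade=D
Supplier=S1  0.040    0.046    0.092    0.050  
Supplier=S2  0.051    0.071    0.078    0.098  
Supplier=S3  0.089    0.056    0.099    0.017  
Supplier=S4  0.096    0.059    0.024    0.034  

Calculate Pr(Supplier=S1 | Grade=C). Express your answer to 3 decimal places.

0.314

P(Grade=C) = 0.092 + 0.078 + 0.099 + 0.024 = 0.293.
P(Supplier=S1 | Grade=C) = 0.092/0.293 = 0.314.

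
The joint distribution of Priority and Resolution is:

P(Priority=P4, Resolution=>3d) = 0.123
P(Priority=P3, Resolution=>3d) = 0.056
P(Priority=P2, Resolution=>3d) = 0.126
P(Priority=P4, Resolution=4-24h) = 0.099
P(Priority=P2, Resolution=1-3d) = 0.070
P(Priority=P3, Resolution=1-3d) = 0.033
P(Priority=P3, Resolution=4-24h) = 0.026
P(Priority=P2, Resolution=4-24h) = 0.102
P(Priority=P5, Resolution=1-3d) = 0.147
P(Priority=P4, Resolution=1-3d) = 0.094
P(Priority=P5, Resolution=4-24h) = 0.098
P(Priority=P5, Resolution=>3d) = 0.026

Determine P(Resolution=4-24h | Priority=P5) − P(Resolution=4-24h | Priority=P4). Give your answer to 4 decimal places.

P(Priority=P5) = 0.098 + 0.147 + 0.026 = 0.271; P(Resolution=4-24h | Priority=P5) = 0.098/0.271 = 0.36162.
P(Priority=P4) = 0.099 + 0.094 + 0.123 = 0.316; P(Resolution=4-24h | Priority=P4) = 0.099/0.316 = 0.31329.
Difference = 0.0483.

0.0483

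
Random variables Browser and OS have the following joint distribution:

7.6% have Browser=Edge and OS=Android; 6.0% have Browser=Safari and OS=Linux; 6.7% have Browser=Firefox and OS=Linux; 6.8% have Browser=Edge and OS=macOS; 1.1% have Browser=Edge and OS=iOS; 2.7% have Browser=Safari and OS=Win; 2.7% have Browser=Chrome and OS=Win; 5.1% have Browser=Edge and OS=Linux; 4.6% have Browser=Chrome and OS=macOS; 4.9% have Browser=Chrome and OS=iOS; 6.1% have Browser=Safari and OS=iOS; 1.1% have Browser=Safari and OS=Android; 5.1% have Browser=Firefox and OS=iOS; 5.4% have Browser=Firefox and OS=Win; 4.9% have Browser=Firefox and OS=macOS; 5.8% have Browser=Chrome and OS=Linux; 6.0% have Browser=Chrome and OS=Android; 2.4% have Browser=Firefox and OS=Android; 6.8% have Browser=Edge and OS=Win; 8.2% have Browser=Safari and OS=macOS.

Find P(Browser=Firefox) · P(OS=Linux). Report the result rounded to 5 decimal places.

0.05782

P(Browser=Firefox) = 0.054 + 0.049 + 0.067 + 0.051 + 0.024 = 0.245.
P(OS=Linux) = 0.058 + 0.067 + 0.060 + 0.051 = 0.236.
Product: 0.245 × 0.236 = 0.05782.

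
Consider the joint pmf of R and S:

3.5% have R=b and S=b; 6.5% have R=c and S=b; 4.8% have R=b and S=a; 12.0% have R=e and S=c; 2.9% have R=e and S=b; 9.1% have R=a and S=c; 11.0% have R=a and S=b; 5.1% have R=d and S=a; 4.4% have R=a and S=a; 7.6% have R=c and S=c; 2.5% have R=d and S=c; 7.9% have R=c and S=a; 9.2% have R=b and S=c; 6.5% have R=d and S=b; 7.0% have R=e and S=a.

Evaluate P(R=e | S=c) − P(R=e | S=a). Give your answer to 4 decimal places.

0.0573

P(S=c) = 0.091 + 0.092 + 0.076 + 0.025 + 0.120 = 0.404; P(R=e | S=c) = 0.120/0.404 = 0.29703.
P(S=a) = 0.044 + 0.048 + 0.079 + 0.051 + 0.070 = 0.292; P(R=e | S=a) = 0.070/0.292 = 0.23973.
Difference = 0.0573.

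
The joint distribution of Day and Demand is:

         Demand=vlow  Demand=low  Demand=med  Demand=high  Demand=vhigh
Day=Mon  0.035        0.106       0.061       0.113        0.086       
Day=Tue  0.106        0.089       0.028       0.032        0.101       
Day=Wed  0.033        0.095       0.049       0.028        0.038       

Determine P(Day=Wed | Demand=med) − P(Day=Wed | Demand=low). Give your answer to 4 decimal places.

P(Demand=med) = 0.061 + 0.028 + 0.049 = 0.138; P(Day=Wed | Demand=med) = 0.049/0.138 = 0.35507.
P(Demand=low) = 0.106 + 0.089 + 0.095 = 0.290; P(Day=Wed | Demand=low) = 0.095/0.290 = 0.32759.
Difference = 0.0275.

0.0275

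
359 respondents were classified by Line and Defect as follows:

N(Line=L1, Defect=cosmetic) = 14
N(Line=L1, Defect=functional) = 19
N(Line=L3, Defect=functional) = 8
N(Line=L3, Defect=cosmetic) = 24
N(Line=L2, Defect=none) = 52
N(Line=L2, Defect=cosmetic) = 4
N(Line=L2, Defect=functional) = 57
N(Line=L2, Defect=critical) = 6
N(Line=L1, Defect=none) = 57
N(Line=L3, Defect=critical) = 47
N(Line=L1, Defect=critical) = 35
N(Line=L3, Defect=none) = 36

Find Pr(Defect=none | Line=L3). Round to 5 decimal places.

Total with Line=L3: 36 + 24 + 8 + 47 = 115.
P(Defect=none | Line=L3) = 36/115 = 0.31304.

0.31304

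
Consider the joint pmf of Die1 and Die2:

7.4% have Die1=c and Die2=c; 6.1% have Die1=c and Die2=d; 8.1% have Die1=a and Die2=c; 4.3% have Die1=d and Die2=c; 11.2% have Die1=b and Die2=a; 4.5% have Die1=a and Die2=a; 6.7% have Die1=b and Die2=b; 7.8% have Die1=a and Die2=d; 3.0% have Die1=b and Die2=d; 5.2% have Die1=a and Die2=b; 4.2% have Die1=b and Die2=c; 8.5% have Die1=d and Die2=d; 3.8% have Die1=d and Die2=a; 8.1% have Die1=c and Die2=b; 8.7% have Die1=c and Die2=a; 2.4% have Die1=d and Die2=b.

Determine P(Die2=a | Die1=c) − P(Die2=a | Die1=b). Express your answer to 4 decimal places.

-0.1591

P(Die1=c) = 0.087 + 0.081 + 0.074 + 0.061 = 0.303; P(Die2=a | Die1=c) = 0.087/0.303 = 0.28713.
P(Die1=b) = 0.112 + 0.067 + 0.042 + 0.030 = 0.251; P(Die2=a | Die1=b) = 0.112/0.251 = 0.44622.
Difference = -0.1591.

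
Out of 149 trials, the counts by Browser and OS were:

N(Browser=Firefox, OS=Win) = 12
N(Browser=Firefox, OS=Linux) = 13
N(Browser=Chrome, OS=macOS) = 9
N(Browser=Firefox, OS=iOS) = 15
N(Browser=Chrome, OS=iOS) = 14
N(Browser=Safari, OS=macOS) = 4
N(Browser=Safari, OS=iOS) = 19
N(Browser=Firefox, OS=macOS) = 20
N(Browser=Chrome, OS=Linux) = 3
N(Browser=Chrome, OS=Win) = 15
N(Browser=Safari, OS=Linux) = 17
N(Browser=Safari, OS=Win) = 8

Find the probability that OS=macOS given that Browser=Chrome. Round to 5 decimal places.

Total with Browser=Chrome: 15 + 9 + 3 + 14 = 41.
P(OS=macOS | Browser=Chrome) = 9/41 = 0.21951.

0.21951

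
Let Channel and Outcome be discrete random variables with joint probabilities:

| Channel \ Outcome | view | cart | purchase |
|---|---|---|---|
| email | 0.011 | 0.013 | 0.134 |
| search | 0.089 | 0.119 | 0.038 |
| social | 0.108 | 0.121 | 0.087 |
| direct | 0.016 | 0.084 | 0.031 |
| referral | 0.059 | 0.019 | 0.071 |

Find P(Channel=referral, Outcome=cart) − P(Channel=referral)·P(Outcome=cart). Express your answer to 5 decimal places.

P(Channel=referral) = 0.059 + 0.019 + 0.071 = 0.149.
P(Outcome=cart) = 0.013 + 0.119 + 0.121 + 0.084 + 0.019 = 0.356.
P(Channel=referral, Outcome=cart) − P(Channel=referral)P(Outcome=cart) = 0.019 − 0.149×0.356 = -0.03404.

-0.03404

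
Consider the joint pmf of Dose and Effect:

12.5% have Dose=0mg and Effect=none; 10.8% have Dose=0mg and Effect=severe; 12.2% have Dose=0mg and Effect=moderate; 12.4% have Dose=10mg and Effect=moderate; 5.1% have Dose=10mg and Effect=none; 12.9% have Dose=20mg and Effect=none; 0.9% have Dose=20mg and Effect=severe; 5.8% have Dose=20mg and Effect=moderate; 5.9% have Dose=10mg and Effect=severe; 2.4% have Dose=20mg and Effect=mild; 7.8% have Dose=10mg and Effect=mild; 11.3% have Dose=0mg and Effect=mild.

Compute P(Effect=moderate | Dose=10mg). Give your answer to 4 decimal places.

P(Dose=10mg) = 0.051 + 0.078 + 0.124 + 0.059 = 0.312.
P(Effect=moderate | Dose=10mg) = 0.124/0.312 = 0.3974.

0.3974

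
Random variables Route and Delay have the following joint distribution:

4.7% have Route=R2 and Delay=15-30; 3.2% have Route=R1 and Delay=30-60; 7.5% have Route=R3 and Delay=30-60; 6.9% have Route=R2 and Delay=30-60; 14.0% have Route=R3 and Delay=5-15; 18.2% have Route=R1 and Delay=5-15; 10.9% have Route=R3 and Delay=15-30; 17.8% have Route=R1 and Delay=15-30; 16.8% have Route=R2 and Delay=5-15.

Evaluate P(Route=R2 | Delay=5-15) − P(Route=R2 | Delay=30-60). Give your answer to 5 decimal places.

-0.04919

P(Delay=5-15) = 0.182 + 0.168 + 0.140 = 0.490; P(Route=R2 | Delay=5-15) = 0.168/0.490 = 0.342857.
P(Delay=30-60) = 0.032 + 0.069 + 0.075 = 0.176; P(Route=R2 | Delay=30-60) = 0.069/0.176 = 0.392045.
Difference = -0.04919.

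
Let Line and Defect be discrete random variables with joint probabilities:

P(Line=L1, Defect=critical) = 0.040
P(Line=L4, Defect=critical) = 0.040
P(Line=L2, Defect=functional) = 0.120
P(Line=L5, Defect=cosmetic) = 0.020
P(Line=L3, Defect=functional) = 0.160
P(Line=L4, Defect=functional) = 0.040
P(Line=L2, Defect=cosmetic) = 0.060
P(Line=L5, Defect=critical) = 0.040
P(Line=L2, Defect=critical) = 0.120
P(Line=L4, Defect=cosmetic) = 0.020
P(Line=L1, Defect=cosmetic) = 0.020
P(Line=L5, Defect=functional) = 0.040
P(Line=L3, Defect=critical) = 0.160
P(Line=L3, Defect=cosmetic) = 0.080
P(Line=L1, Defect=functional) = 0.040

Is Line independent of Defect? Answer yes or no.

Every cell satisfies P(Line,Defect) = P(Line)·P(Defect). For instance P(Line=L1) = 0.100, P(Defect=functional) = 0.400, and 0.100×0.400 = 0.040 matches the joint entry. So Line and Defect are independent.

yes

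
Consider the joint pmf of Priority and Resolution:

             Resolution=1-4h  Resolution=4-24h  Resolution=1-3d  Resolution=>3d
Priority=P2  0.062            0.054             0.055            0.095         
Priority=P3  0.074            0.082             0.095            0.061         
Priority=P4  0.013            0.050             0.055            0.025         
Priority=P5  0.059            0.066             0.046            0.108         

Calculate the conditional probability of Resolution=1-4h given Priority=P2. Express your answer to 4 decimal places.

0.2331

P(Priority=P2) = 0.062 + 0.054 + 0.055 + 0.095 = 0.266.
P(Resolution=1-4h | Priority=P2) = 0.062/0.266 = 0.2331.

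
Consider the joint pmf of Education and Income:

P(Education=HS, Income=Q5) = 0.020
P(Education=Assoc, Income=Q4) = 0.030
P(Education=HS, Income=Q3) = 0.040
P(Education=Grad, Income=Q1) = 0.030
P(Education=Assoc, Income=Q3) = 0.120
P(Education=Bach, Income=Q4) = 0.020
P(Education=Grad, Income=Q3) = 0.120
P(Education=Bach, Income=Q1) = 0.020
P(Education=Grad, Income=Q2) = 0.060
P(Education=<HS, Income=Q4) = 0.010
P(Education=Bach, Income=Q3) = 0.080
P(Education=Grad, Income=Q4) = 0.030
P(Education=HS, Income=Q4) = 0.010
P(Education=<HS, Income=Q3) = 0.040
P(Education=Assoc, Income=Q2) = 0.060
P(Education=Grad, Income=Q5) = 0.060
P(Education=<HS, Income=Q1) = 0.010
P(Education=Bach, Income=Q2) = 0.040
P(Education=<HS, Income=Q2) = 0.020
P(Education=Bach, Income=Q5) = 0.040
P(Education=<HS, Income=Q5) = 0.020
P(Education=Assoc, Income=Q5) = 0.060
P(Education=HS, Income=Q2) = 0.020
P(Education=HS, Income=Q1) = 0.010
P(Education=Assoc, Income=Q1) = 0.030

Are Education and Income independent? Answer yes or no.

yes

Every cell satisfies P(Education,Income) = P(Education)·P(Income). For instance P(Education=Assoc) = 0.300, P(Income=Q5) = 0.200, and 0.300×0.200 = 0.060 matches the joint entry. So Education and Income are independent.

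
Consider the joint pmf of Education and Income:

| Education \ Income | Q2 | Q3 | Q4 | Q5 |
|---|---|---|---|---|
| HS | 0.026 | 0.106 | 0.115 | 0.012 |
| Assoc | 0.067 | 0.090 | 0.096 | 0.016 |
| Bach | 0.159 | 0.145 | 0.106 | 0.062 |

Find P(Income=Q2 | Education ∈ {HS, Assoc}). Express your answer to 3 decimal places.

P(Education=HS) = 0.026 + 0.106 + 0.115 + 0.012 = 0.259.
P(Education=Assoc) = 0.067 + 0.090 + 0.096 + 0.016 = 0.269.
P(Education ∈ {HS, Assoc}) = 0.259 + 0.269 = 0.528; P(Income=Q2, Education ∈ {HS, Assoc}) = 0.026 + 0.067 = 0.093.
P(Income=Q2 | Education ∈ {HS, Assoc}) = 0.093/0.528 = 0.176.

0.176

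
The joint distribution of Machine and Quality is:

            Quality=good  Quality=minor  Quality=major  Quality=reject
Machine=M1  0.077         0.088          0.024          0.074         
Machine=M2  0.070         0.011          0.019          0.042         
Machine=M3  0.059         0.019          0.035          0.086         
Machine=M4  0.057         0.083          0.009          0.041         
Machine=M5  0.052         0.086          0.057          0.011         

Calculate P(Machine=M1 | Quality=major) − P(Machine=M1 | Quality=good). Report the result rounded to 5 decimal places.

P(Quality=major) = 0.024 + 0.019 + 0.035 + 0.009 + 0.057 = 0.144; P(Machine=M1 | Quality=major) = 0.024/0.144 = 0.166667.
P(Quality=good) = 0.077 + 0.070 + 0.059 + 0.057 + 0.052 = 0.315; P(Machine=M1 | Quality=good) = 0.077/0.315 = 0.244444.
Difference = -0.07778.

-0.07778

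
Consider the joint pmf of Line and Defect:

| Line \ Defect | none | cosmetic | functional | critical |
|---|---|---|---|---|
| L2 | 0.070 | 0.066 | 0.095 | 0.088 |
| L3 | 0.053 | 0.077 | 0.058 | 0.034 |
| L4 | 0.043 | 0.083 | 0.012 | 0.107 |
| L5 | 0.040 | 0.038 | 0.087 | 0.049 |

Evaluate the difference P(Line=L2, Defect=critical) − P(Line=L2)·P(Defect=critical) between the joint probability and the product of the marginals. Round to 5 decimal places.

P(Line=L2) = 0.070 + 0.066 + 0.095 + 0.088 = 0.319.
P(Defect=critical) = 0.088 + 0.034 + 0.107 + 0.049 = 0.278.
P(Line=L2, Defect=critical) − P(Line=L2)P(Defect=critical) = 0.088 − 0.319×0.278 = -0.00068.

-0.00068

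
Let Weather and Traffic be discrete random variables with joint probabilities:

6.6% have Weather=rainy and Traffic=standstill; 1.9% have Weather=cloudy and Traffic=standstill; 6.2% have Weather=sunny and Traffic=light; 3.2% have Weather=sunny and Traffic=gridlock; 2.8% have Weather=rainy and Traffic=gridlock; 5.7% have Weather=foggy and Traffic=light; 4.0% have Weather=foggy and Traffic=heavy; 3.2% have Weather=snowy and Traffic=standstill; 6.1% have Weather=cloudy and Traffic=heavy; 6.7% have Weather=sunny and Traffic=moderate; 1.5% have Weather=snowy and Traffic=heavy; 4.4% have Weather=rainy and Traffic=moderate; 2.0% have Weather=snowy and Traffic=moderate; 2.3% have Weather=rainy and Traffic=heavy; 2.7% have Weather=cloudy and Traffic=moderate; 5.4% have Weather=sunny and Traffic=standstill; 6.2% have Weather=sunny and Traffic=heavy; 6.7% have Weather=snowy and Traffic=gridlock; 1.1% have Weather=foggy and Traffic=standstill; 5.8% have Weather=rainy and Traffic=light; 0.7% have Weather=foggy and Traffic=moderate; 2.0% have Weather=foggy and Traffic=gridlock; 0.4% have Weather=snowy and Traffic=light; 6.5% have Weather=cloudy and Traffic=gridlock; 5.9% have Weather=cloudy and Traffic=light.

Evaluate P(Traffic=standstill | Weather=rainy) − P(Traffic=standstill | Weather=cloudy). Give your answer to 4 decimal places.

P(Weather=rainy) = 0.058 + 0.044 + 0.023 + 0.028 + 0.066 = 0.219; P(Traffic=standstill | Weather=rainy) = 0.066/0.219 = 0.30137.
P(Weather=cloudy) = 0.059 + 0.027 + 0.061 + 0.065 + 0.019 = 0.231; P(Traffic=standstill | Weather=cloudy) = 0.019/0.231 = 0.08225.
Difference = 0.2191.

0.2191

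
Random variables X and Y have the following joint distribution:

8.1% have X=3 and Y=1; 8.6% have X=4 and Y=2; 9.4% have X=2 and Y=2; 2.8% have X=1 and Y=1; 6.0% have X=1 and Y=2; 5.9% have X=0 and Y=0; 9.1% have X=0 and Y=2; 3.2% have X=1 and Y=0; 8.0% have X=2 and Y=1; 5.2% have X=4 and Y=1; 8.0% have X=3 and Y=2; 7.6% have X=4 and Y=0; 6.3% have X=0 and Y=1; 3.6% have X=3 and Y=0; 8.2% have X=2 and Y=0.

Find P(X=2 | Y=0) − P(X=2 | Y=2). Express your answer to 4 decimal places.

P(Y=0) = 0.059 + 0.032 + 0.082 + 0.036 + 0.076 = 0.285; P(X=2 | Y=0) = 0.082/0.285 = 0.28772.
P(Y=2) = 0.091 + 0.060 + 0.094 + 0.080 + 0.086 = 0.411; P(X=2 | Y=2) = 0.094/0.411 = 0.22871.
Difference = 0.0590.

0.0590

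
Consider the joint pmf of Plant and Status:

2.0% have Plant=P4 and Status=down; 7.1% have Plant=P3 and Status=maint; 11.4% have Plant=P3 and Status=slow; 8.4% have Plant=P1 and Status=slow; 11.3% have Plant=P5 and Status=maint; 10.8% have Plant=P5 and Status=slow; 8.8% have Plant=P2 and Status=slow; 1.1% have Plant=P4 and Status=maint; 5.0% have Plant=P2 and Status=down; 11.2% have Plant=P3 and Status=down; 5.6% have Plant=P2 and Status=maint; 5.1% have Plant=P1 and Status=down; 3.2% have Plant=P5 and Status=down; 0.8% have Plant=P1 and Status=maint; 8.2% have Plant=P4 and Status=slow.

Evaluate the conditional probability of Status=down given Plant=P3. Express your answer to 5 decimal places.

0.37710

P(Plant=P3) = 0.114 + 0.112 + 0.071 = 0.297.
P(Status=down | Plant=P3) = 0.112/0.297 = 0.37710.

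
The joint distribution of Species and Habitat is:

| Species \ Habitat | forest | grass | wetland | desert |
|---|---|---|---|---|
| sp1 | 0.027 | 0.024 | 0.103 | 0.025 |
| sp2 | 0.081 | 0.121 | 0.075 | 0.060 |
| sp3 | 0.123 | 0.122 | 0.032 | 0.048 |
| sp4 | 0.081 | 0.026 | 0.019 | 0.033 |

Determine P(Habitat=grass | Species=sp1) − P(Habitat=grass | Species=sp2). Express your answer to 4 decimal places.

-0.2250

P(Species=sp1) = 0.027 + 0.024 + 0.103 + 0.025 = 0.179; P(Habitat=grass | Species=sp1) = 0.024/0.179 = 0.13408.
P(Species=sp2) = 0.081 + 0.121 + 0.075 + 0.060 = 0.337; P(Habitat=grass | Species=sp2) = 0.121/0.337 = 0.35905.
Difference = -0.2250.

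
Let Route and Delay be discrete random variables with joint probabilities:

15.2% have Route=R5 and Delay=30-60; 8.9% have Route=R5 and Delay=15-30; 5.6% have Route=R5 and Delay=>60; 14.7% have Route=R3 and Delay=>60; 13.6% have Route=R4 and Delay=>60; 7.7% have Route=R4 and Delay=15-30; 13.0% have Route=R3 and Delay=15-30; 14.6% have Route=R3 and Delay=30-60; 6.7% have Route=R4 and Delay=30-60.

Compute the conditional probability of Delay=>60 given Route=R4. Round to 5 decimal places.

P(Route=R4) = 0.077 + 0.067 + 0.136 = 0.280.
P(Delay=>60 | Route=R4) = 0.136/0.280 = 0.48571.

0.48571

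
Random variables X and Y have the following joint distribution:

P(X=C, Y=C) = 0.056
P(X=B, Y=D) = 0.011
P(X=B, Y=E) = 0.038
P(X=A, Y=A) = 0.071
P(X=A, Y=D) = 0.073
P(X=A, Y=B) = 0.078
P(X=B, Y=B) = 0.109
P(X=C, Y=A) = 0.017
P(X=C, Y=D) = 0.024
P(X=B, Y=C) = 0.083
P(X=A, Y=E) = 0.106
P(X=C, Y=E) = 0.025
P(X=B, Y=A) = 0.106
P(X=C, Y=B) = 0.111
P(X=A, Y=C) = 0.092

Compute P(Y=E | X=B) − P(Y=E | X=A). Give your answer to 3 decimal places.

P(X=B) = 0.106 + 0.109 + 0.083 + 0.011 + 0.038 = 0.347; P(Y=E | X=B) = 0.038/0.347 = 0.1095.
P(X=A) = 0.071 + 0.078 + 0.092 + 0.073 + 0.106 = 0.420; P(Y=E | X=A) = 0.106/0.420 = 0.2524.
Difference = -0.143.

-0.143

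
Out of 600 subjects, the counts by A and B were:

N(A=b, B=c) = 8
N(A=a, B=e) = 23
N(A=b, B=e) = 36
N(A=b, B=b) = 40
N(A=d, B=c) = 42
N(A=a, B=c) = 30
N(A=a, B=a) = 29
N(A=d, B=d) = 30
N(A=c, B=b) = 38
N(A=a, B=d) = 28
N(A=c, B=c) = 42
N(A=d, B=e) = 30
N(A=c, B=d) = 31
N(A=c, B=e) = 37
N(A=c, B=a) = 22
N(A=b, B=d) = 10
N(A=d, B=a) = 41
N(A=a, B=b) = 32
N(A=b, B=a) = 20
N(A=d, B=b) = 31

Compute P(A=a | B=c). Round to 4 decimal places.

Total with B=c: 30 + 8 + 42 + 42 = 122.
P(A=a | B=c) = 30/122 = 0.2459.

0.2459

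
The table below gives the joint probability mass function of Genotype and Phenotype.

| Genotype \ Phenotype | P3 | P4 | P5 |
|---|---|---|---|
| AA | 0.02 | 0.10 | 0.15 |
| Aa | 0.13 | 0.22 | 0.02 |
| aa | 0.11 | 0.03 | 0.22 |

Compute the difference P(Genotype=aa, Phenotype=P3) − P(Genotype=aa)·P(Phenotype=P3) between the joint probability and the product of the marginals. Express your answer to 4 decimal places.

0.0164

P(Genotype=aa) = 0.11 + 0.03 + 0.22 = 0.36.
P(Phenotype=P3) = 0.02 + 0.13 + 0.11 = 0.26.
P(Genotype=aa, Phenotype=P3) − P(Genotype=aa)P(Phenotype=P3) = 0.11 − 0.36×0.26 = 0.0164.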